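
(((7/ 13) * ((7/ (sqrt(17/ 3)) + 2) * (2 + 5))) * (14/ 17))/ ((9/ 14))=19208/ 1989 + 67228 * sqrt(51)/ 33813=23.86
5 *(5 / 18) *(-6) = -8.33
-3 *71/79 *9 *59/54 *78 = -163371/79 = -2067.99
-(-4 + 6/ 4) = 5/ 2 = 2.50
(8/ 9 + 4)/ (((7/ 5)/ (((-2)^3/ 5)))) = -352/ 63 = -5.59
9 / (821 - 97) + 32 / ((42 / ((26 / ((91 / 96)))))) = 741817 / 35476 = 20.91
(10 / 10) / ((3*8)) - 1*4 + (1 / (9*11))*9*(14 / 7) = -997 / 264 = -3.78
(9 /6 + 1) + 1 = 7 /2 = 3.50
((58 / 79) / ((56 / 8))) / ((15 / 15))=58 / 553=0.10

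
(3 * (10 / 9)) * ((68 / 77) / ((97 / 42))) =1360 / 1067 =1.27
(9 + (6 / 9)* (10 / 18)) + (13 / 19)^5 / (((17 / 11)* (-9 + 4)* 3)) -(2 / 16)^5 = 1743636973727579 / 186208983613440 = 9.36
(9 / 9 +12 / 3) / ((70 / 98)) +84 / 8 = 35 / 2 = 17.50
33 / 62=0.53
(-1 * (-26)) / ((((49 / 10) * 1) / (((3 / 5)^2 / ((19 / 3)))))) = 1404 / 4655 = 0.30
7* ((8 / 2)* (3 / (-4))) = -21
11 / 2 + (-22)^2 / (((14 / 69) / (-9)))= -300487 / 14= -21463.36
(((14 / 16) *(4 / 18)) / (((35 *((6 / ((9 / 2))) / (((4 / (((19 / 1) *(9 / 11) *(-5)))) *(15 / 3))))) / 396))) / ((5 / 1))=-121 / 1425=-0.08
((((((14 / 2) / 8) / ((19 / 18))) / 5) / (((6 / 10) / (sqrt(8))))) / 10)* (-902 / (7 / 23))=-31119* sqrt(2) / 190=-231.63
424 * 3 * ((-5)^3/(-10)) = 15900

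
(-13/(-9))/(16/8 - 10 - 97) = -13/945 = -0.01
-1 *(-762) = 762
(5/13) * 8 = 40/13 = 3.08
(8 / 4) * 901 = 1802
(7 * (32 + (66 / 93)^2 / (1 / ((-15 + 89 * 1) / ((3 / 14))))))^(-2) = 0.00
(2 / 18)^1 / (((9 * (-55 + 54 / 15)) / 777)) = -1295 / 6939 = -0.19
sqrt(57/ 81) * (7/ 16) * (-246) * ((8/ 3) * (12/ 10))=-574 * sqrt(57)/ 15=-288.91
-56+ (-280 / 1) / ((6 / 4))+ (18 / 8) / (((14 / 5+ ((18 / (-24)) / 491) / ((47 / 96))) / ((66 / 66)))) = -936639421 / 3872616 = -241.86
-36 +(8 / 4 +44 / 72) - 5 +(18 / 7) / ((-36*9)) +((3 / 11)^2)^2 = -35411476 / 922383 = -38.39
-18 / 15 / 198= -1 / 165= -0.01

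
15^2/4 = 225/4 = 56.25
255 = 255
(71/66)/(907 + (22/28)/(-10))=4970/4189977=0.00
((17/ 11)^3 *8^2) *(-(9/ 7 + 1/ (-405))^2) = -4161521355008/ 10697546475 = -389.02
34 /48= 17 /24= 0.71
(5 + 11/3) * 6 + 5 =57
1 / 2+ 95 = 191 / 2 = 95.50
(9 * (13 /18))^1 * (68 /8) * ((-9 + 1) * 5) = -2210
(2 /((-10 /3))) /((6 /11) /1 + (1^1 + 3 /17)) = -561 /1610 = -0.35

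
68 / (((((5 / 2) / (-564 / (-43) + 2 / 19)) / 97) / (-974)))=-33976740.37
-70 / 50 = -7 / 5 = -1.40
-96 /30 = -16 /5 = -3.20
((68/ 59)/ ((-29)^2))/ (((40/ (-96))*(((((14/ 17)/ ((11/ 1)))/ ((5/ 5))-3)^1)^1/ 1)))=152592/ 135707965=0.00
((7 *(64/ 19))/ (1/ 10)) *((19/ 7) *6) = 3840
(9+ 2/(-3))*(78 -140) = -1550/3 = -516.67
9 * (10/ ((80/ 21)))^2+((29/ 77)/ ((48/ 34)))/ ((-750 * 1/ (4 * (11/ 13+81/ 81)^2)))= 6455569793/ 104104000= 62.01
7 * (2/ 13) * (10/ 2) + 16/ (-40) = 324/ 65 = 4.98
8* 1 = 8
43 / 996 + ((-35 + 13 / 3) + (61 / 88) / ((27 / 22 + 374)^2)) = -692830357789 / 22624148300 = -30.62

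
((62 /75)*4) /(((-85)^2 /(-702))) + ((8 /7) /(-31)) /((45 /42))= -5974976 /16798125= -0.36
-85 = -85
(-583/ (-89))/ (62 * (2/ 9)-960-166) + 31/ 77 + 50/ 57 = 9241373/ 7254390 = 1.27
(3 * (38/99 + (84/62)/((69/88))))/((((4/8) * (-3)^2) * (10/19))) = 2832178/1058805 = 2.67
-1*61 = -61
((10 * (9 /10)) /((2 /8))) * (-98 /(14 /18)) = -4536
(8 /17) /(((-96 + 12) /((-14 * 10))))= 0.78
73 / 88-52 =-4503 / 88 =-51.17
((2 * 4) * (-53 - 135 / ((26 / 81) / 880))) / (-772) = 9624178 / 2509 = 3835.86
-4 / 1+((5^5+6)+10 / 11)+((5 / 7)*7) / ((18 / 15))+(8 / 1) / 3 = 206893 / 66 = 3134.74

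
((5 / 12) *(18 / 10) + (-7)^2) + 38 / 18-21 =1111 / 36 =30.86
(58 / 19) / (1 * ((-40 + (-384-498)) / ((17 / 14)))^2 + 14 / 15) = 125715 / 23742884557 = 0.00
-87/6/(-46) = 29/92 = 0.32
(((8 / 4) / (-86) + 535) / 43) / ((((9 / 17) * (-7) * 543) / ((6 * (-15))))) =1303560 / 2342683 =0.56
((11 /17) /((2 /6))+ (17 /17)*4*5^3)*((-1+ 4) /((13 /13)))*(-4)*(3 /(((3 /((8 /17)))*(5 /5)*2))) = -409584 /289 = -1417.25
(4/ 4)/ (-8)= -0.12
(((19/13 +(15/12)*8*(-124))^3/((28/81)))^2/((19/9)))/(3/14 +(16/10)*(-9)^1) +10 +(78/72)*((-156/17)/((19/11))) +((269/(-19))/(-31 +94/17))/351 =-340783829362678827370438188248532173/337854974270427432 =-1008668971349544398.63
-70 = -70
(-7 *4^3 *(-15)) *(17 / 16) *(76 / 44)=135660 / 11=12332.73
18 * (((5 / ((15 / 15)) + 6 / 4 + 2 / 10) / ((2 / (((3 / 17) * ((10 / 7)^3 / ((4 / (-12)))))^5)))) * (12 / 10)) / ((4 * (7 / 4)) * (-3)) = 1424261880000000000000 / 47186009099761967057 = 30.18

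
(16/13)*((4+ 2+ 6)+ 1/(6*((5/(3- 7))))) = 14.61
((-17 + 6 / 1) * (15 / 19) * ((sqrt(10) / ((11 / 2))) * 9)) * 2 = -540 * sqrt(10) / 19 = -89.88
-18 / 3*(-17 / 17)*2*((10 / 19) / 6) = 20 / 19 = 1.05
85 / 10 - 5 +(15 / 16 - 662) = -10521 / 16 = -657.56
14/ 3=4.67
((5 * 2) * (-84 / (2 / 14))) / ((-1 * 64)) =735 / 8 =91.88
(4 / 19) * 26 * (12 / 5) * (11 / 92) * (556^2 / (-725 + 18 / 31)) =-32889597312 / 49068545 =-670.28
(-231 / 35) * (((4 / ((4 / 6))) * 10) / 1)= -396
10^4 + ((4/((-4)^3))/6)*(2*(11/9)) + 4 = 4321717/432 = 10003.97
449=449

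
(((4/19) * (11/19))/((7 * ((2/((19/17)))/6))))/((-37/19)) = -132/4403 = -0.03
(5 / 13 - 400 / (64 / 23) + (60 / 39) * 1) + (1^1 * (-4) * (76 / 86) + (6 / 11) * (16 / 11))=-39113853 / 270556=-144.57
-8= -8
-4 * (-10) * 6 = 240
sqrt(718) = 26.80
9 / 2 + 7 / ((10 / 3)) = 33 / 5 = 6.60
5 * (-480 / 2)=-1200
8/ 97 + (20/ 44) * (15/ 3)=2513/ 1067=2.36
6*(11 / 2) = 33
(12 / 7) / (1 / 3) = 36 / 7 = 5.14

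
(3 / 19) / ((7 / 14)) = 6 / 19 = 0.32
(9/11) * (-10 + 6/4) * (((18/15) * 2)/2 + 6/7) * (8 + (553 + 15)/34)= -3888/11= -353.45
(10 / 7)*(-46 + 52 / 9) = -3620 / 63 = -57.46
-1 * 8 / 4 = -2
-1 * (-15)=15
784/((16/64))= 3136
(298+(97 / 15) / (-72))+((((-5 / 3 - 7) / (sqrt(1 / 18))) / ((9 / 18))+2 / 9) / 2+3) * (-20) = 254543 / 1080+520 * sqrt(2) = 971.08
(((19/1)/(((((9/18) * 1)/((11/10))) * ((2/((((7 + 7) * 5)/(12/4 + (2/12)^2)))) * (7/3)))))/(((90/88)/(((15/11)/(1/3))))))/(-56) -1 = -12049/763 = -15.79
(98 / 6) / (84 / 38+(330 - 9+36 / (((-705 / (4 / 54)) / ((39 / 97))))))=21222145 / 419950309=0.05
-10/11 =-0.91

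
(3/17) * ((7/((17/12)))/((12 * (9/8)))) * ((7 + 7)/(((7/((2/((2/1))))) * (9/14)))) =1568/7803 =0.20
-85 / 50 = -17 / 10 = -1.70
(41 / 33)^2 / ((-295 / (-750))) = 84050 / 21417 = 3.92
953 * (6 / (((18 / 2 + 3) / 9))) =4288.50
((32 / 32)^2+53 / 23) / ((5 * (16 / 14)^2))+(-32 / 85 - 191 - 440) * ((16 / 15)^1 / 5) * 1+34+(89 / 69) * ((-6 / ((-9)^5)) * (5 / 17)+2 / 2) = -98.90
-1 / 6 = -0.17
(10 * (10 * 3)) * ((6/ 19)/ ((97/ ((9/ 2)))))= 8100/ 1843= 4.40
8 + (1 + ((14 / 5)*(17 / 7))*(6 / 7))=519 / 35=14.83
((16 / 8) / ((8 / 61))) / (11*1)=61 / 44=1.39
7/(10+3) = 7/13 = 0.54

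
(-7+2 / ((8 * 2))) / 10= -11 / 16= -0.69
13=13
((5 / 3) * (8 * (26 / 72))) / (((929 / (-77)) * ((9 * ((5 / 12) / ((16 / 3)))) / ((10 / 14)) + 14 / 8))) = -18304 / 125415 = -0.15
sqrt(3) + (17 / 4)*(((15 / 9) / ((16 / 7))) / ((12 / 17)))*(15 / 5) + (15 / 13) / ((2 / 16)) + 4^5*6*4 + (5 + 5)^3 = sqrt(3) + 255574439 / 9984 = 25600.13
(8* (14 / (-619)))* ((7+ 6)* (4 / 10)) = -2912 / 3095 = -0.94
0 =0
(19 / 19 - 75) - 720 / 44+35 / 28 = -3921 / 44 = -89.11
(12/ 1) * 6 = 72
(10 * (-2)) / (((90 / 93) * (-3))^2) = -961 / 405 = -2.37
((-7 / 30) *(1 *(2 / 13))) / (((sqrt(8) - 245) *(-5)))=-343 / 11703315 - 14 *sqrt(2) / 58516575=-0.00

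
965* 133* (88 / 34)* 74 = 417891320 / 17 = 24581842.35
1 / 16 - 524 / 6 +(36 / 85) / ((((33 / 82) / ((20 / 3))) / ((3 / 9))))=-254117 / 2992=-84.93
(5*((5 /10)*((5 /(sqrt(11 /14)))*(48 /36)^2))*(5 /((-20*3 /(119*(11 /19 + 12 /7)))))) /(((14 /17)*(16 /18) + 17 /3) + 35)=-2203625*sqrt(154) /1985709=-13.77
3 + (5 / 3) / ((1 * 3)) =32 / 9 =3.56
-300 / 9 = -100 / 3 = -33.33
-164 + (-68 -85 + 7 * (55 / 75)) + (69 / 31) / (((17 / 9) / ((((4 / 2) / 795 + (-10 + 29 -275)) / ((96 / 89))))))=-793057109 / 1340688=-591.53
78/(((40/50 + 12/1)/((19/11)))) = 10.53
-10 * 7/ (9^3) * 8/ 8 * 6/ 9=-140/ 2187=-0.06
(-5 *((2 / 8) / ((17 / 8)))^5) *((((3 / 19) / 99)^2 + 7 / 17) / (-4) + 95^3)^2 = -5253267502900855937448964000 / 63418010414033019393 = -82835577.28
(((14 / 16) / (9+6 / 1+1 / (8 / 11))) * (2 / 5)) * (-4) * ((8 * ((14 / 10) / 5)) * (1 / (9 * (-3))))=3136 / 442125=0.01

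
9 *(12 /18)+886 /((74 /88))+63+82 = 44571 /37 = 1204.62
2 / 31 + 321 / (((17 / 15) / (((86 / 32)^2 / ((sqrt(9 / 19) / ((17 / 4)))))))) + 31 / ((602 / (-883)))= -847359 / 18662 + 2967645 * sqrt(19) / 1024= 12587.08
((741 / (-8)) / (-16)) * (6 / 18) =247 / 128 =1.93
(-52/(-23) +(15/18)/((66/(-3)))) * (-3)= -6749/1012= -6.67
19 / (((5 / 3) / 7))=399 / 5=79.80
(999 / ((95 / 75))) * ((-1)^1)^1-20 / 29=-434945 / 551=-789.37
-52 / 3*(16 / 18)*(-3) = 416 / 9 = 46.22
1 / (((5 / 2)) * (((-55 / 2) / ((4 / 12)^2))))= -4 / 2475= -0.00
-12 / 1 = -12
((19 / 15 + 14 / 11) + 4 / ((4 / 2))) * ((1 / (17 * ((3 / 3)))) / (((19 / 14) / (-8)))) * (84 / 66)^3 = -230188672 / 70935645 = -3.25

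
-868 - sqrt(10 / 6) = -868 - sqrt(15) / 3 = -869.29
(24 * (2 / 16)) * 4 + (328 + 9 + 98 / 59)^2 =399282133 / 3481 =114703.28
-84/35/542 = -6/1355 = -0.00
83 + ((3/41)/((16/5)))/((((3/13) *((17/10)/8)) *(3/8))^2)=48185609/319923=150.62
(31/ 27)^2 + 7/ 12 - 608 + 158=-1306655/ 2916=-448.10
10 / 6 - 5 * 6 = -85 / 3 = -28.33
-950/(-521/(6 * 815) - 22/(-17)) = -78973500/98723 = -799.95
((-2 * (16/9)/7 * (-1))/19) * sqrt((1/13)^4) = 32/202293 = 0.00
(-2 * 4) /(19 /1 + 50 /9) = -72 /221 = -0.33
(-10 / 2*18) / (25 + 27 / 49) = -2205 / 626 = -3.52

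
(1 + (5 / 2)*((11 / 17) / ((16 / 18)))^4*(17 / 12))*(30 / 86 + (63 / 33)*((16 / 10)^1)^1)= 2584441489431 / 380739420160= 6.79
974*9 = 8766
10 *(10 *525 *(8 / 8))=52500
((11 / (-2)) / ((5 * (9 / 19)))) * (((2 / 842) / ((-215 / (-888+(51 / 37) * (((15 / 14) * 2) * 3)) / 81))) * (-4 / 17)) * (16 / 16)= 856596114 / 1992687725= 0.43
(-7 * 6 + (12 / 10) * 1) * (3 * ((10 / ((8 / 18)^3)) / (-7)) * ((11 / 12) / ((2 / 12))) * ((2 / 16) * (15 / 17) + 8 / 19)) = 99090783 / 17024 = 5820.65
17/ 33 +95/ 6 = 1079/ 66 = 16.35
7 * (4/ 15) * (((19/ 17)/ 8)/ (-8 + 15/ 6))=-133/ 2805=-0.05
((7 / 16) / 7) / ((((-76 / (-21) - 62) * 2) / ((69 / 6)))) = -483 / 78464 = -0.01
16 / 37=0.43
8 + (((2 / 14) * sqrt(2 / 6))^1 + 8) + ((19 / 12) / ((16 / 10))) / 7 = 16.22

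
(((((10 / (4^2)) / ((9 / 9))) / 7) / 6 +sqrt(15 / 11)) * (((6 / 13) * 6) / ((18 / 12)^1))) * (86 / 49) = 215 / 4459 +2064 * sqrt(165) / 7007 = 3.83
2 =2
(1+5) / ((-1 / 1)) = -6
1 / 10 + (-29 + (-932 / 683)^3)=-100174439923 / 3186119870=-31.44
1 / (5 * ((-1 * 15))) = -0.01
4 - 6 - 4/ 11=-26/ 11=-2.36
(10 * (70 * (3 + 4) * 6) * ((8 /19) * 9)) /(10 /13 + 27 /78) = 55036800 /551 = 99885.30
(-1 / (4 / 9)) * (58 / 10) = -261 / 20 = -13.05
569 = 569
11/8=1.38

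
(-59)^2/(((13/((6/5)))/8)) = 167088/65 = 2570.58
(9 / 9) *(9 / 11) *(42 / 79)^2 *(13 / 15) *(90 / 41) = 1238328 / 2814691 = 0.44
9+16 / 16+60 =70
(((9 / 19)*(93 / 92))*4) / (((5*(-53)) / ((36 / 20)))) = -7533 / 579025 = -0.01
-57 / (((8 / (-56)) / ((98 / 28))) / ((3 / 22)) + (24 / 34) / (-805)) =16380945 / 86272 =189.88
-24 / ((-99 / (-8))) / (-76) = 16 / 627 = 0.03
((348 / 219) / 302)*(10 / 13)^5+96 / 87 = 131136607648 / 118690119431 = 1.10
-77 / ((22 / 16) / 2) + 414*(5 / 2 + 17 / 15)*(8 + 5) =97213 / 5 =19442.60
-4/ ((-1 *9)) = 4/ 9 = 0.44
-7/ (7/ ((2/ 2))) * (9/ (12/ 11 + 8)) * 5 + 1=-79/ 20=-3.95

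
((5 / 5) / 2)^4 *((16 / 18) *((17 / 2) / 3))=17 / 108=0.16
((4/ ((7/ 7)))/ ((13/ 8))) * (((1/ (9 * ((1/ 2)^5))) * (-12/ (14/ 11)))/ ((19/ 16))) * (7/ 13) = -360448/ 9633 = -37.42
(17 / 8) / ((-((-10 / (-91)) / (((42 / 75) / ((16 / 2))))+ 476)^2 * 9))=-6898073 / 6663235747968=-0.00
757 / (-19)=-757 / 19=-39.84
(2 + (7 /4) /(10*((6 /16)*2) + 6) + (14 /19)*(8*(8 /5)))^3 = 208622816640629 /135005697000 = 1545.29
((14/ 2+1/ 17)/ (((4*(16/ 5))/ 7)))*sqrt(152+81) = 58.92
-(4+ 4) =-8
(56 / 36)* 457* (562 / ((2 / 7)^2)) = 44047031 / 9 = 4894114.56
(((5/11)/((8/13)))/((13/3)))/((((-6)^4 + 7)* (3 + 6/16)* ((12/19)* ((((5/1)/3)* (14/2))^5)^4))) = 2453663097/87254528262609314753189086914062500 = 0.00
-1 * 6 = -6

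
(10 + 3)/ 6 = 13/ 6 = 2.17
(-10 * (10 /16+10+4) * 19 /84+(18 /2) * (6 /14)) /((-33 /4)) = 1091 /308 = 3.54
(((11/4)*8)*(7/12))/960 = 77/5760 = 0.01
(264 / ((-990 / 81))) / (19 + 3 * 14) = -108 / 305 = -0.35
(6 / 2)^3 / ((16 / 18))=243 / 8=30.38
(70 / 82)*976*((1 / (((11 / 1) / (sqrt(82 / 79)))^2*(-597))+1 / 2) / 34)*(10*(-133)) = -64816238433800 / 3977585931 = -16295.37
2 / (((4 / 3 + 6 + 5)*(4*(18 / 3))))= 1 / 148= 0.01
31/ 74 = 0.42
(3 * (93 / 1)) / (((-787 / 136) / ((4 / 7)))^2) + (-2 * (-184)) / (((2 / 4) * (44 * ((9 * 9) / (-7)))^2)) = 65616099793438 / 24093558773361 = 2.72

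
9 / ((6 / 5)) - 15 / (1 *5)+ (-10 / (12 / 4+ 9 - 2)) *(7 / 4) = 11 / 4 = 2.75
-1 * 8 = -8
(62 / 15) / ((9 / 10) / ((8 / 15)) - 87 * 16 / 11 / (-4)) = 10912 / 87975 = 0.12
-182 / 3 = -60.67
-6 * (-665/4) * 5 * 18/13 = 6905.77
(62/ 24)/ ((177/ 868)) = 6727/ 531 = 12.67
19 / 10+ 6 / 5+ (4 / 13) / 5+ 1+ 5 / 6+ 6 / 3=1364 / 195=6.99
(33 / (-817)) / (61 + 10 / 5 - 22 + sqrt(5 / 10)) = -2706 / 2745937 + 33 * sqrt(2) / 2745937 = -0.00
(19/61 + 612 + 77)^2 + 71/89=157355317247/331169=475151.11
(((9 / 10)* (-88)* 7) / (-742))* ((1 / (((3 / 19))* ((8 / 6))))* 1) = 1881 / 530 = 3.55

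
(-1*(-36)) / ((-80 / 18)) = -81 / 10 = -8.10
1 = 1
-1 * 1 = -1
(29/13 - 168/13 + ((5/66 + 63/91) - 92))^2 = 45252529/4356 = 10388.55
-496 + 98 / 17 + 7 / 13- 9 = -498.70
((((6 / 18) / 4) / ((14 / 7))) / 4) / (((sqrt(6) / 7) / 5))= 35 *sqrt(6) / 576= 0.15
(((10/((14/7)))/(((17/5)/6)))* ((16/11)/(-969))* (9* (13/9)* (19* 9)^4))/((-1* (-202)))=-234009874800/321079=-728823.36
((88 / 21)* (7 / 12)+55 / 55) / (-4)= -31 / 36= -0.86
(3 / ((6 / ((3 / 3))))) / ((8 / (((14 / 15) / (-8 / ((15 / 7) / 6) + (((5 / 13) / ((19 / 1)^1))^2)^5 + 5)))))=-5916536834087166638148343 / 1764818415653429133178659312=-0.00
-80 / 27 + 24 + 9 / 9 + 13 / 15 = 3092 / 135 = 22.90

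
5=5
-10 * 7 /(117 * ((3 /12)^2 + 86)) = -1120 /161109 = -0.01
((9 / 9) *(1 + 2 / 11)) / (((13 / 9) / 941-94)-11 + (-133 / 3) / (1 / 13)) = -110097 / 63472189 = -0.00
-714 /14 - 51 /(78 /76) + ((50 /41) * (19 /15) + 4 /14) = -1106561 /11193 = -98.86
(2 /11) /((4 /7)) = 7 /22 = 0.32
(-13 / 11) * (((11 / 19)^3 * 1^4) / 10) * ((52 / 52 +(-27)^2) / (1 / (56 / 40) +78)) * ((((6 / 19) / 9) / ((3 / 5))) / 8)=-4019015 / 2585047356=-0.00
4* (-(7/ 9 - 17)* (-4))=-2336/ 9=-259.56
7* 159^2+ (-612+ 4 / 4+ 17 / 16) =2821713 / 16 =176357.06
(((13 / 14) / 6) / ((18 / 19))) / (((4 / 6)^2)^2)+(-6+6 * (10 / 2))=22245 / 896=24.83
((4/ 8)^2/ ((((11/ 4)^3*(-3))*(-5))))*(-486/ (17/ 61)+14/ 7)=-43072/ 30855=-1.40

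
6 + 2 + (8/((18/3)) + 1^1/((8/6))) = 121/12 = 10.08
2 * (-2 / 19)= -4 / 19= -0.21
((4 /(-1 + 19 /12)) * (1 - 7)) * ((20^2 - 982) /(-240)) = -3492 /35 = -99.77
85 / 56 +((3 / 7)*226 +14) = 899 / 8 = 112.38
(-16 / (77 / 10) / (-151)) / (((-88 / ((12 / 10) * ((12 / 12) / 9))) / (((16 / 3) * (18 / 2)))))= -128 / 127897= -0.00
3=3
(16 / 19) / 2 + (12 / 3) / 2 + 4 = 6.42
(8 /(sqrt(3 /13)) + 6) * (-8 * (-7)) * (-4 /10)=-507.43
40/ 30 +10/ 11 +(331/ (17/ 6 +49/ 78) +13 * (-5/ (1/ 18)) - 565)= -810382/ 495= -1637.14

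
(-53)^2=2809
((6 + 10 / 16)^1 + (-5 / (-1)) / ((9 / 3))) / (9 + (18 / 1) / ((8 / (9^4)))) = 199 / 354510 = 0.00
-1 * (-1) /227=1 /227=0.00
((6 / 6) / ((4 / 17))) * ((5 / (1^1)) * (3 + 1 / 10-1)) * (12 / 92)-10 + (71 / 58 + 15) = 64271 / 5336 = 12.04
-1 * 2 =-2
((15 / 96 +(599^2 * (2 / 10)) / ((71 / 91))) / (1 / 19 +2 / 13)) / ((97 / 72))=774219242667 / 2341580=330639.67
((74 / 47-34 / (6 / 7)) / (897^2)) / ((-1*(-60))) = -5371 / 6806992140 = -0.00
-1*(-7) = 7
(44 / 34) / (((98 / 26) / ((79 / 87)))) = 22594 / 72471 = 0.31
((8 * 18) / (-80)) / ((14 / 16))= -72 / 35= -2.06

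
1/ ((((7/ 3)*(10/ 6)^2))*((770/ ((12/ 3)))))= 54/ 67375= 0.00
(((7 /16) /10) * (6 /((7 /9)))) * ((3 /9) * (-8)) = -9 /10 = -0.90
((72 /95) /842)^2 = 1296 /1599600025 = 0.00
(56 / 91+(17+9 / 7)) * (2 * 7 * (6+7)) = 3440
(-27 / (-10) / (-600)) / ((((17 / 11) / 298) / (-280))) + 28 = 270.96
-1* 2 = -2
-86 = -86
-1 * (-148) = 148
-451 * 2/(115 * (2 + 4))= -451/345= -1.31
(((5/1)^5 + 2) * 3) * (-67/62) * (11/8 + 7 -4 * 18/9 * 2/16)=-74764.30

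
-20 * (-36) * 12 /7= 8640 /7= 1234.29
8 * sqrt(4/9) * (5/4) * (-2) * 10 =-400/3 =-133.33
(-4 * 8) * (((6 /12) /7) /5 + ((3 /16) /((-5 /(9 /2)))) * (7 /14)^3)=61 /280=0.22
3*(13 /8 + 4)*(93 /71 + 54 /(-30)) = -2349 /284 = -8.27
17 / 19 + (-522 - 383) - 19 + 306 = -11725 / 19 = -617.11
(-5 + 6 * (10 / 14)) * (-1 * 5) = 25 / 7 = 3.57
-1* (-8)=8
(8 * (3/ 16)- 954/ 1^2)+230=-1445/ 2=-722.50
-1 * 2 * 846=-1692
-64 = -64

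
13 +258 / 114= 290 / 19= 15.26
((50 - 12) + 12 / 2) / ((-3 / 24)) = -352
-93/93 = -1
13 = 13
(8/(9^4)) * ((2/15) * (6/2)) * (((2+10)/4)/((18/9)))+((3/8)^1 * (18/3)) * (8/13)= 196934/142155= 1.39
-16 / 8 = -2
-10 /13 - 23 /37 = -1.39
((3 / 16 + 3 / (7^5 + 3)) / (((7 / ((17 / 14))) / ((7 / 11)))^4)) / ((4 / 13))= 27403824747 / 302552381035520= 0.00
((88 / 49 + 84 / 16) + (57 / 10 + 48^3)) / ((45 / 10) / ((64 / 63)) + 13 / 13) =3468564832 / 170275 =20370.37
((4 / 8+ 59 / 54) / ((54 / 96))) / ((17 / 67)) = 46096 / 4131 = 11.16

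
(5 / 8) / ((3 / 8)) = 5 / 3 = 1.67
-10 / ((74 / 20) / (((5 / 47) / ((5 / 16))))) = -1600 / 1739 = -0.92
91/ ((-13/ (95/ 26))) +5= -535/ 26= -20.58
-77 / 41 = -1.88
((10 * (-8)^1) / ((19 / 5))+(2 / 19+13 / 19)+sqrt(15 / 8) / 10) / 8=-385 / 152+sqrt(30) / 320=-2.52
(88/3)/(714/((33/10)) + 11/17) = 16456/121743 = 0.14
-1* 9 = -9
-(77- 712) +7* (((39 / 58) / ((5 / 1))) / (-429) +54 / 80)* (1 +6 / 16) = 5953063 / 9280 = 641.49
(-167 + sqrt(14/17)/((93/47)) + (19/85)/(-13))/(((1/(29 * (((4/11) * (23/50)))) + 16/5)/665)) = -54573232980/1673633 + 208470850 * sqrt(238)/35918739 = -32518.11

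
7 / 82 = 0.09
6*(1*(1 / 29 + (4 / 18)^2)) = 394 / 783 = 0.50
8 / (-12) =-2 / 3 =-0.67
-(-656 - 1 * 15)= 671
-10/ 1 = -10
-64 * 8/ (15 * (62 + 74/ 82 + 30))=-20992/ 57135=-0.37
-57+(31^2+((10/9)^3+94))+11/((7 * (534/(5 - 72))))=907584241/908334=999.17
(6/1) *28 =168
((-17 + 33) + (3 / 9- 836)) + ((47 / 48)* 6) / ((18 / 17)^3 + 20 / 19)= -4099623769 / 5017632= -817.04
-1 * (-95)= 95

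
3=3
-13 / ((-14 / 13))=169 / 14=12.07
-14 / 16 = -7 / 8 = -0.88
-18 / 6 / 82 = -3 / 82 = -0.04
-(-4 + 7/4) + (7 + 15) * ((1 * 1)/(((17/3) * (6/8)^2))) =1867/204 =9.15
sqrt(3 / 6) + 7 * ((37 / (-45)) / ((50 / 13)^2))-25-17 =-4768771 / 112500 + sqrt(2) / 2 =-41.68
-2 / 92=-0.02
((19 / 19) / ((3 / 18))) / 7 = 6 / 7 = 0.86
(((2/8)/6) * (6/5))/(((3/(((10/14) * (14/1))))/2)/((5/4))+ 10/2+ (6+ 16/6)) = 15/4136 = 0.00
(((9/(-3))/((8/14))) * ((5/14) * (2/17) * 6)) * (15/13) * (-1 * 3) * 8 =8100/221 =36.65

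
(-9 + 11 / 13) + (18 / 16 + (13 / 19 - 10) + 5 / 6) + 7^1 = -50455 / 5928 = -8.51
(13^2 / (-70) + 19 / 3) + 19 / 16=5.11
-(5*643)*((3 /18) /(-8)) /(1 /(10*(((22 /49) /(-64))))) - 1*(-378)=14048071 /37632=373.30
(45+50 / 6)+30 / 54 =485 / 9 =53.89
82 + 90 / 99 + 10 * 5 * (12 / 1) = 7512 / 11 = 682.91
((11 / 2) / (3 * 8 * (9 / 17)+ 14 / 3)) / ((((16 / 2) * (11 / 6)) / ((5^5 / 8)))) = 478125 / 56704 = 8.43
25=25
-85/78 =-1.09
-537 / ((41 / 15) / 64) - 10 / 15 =-1546642 / 123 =-12574.33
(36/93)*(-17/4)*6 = -306/31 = -9.87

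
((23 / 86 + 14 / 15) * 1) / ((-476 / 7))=-1549 / 87720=-0.02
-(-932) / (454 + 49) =932 / 503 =1.85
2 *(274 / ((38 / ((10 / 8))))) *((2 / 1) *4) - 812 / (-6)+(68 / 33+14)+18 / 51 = 3154610 / 10659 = 295.96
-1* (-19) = 19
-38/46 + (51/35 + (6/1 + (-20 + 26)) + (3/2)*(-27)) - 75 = -165619/1610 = -102.87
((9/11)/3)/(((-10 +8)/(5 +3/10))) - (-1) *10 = 2041/220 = 9.28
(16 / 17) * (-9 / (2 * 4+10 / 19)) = -152 / 153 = -0.99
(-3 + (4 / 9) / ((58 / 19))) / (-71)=745 / 18531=0.04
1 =1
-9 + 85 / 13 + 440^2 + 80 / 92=193598.41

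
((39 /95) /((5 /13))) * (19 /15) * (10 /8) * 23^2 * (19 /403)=130663 /3100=42.15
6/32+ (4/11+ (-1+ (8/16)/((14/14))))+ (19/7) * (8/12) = 6877/3696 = 1.86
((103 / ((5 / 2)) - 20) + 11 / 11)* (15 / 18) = 37 / 2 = 18.50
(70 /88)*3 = 105 /44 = 2.39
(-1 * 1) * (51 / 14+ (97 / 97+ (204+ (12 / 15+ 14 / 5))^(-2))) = -35017105 / 7542108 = -4.64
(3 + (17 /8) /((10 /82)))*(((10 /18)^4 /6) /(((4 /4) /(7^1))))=714875 /314928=2.27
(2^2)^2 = 16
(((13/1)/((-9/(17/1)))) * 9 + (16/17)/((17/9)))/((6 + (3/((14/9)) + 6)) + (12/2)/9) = -2676450/177157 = -15.11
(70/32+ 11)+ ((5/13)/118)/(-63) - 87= -57067141/773136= -73.81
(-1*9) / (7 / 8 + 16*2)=-72 / 263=-0.27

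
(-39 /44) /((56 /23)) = -897 /2464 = -0.36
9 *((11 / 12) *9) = 297 / 4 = 74.25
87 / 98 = 0.89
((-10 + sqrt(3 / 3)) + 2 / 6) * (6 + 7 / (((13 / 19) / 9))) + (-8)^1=-858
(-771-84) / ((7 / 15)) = -12825 / 7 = -1832.14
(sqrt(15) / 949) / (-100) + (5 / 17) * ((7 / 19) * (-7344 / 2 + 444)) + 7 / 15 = -1692439 / 4845 - sqrt(15) / 94900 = -349.32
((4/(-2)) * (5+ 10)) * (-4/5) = 24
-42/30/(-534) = 7/2670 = 0.00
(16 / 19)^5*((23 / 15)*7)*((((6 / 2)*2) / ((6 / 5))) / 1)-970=-7036627354 / 7428297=-947.27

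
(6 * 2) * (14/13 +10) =1728/13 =132.92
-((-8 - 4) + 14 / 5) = 46 / 5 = 9.20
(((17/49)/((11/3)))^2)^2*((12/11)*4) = 324729648/928426965851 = 0.00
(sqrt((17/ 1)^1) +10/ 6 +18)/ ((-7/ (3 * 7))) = -59 - 3 * sqrt(17) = -71.37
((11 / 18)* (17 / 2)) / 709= 187 / 25524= 0.01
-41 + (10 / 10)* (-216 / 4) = -95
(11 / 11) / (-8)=-1 / 8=-0.12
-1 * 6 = -6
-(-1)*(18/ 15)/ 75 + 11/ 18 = 1411/ 2250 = 0.63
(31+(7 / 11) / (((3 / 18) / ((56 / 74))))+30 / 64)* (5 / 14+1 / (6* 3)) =5817253 / 410256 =14.18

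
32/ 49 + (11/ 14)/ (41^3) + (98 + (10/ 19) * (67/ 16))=51772289395/ 513323608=100.86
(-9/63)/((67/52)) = -52/469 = -0.11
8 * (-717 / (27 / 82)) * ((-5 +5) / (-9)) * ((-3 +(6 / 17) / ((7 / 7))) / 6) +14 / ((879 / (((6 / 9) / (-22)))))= -14 / 29007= -0.00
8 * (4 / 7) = 32 / 7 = 4.57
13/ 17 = 0.76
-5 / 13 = -0.38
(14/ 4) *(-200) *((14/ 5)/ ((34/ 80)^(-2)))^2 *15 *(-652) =1751090.85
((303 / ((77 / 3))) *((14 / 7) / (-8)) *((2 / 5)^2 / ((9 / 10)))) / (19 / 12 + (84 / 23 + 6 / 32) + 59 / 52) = -2899104 / 36234275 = -0.08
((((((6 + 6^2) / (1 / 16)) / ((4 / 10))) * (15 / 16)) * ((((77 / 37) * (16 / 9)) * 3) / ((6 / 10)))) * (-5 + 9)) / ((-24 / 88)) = -47432000 / 111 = -427315.32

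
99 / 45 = 11 / 5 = 2.20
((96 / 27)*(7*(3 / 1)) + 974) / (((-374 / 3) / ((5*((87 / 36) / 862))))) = -0.12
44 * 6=264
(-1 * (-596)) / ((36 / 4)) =596 / 9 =66.22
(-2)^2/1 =4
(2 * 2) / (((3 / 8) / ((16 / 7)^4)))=2097152 / 7203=291.15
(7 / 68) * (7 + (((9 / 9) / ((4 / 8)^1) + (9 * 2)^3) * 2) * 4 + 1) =81690 / 17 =4805.29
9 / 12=3 / 4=0.75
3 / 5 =0.60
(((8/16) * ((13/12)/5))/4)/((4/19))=247/1920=0.13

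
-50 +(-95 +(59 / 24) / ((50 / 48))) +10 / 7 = -24712 / 175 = -141.21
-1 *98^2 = -9604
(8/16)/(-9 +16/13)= -0.06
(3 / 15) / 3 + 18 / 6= 3.07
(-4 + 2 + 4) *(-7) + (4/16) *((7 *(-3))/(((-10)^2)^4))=-5600000021/400000000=-14.00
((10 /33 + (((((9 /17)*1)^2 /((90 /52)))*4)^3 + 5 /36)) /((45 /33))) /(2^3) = 852739560851 /13034287260000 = 0.07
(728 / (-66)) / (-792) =91 / 6534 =0.01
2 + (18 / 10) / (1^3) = 19 / 5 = 3.80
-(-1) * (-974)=-974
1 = 1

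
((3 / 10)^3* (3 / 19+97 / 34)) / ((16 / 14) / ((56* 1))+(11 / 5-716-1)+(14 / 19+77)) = -171549 / 1344330080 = -0.00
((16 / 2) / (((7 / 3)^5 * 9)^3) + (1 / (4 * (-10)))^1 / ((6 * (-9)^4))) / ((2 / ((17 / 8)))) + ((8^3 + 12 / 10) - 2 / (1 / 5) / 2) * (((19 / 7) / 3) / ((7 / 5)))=39283736811694630509529 / 119611204096266328320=328.43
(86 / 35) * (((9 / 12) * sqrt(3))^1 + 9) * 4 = 258 * sqrt(3) / 35 + 3096 / 35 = 101.22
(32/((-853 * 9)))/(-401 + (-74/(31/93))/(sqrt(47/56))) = 603104/36832273011-4736 * sqrt(658)/12277424337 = 0.00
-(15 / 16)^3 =-3375 / 4096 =-0.82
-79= -79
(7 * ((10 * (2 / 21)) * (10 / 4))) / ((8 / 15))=125 / 4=31.25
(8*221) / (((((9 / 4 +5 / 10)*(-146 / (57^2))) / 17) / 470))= -91792827360 / 803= -114312362.84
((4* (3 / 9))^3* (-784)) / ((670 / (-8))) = 200704 / 9045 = 22.19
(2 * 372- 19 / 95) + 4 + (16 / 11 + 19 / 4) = 165881 / 220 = 754.00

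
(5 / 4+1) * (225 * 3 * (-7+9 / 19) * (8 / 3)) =-502200 / 19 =-26431.58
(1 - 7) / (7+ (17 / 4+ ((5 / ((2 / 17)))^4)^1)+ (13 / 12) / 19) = -5472 / 2975445937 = -0.00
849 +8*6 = 897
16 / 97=0.16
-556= -556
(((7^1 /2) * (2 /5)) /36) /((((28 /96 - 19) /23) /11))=-0.53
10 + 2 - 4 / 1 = 8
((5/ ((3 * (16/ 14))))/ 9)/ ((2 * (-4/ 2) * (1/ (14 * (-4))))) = 245/ 108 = 2.27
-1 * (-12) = 12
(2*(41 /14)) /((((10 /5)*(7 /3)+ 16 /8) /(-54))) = -47.44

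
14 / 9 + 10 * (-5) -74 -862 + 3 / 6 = -17711 / 18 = -983.94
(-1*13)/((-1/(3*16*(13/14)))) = 4056/7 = 579.43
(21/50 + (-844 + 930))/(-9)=-4321/450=-9.60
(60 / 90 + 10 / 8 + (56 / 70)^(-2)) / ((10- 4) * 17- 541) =-167 / 21072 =-0.01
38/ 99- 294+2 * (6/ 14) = -202882/ 693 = -292.76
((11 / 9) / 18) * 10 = 55 / 81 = 0.68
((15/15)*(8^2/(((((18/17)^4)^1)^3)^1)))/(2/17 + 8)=9904578032905937/2494417666200192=3.97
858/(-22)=-39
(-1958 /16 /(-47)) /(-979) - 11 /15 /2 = -2083 /5640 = -0.37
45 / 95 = 9 / 19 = 0.47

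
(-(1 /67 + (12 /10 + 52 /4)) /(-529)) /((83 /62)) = 295244 /14708845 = 0.02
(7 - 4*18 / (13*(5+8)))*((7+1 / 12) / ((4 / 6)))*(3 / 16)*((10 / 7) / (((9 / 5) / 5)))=11804375 / 227136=51.97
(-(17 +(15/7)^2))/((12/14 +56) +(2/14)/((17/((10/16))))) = -143888/378931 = -0.38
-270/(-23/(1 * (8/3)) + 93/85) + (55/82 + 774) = 37817387/46658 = 810.52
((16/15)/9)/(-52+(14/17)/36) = -544/238575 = -0.00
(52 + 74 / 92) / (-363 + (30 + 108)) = -2429 / 10350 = -0.23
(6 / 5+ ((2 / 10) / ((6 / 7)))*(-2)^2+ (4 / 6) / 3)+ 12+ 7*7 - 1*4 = 59.36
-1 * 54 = -54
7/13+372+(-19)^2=9536/13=733.54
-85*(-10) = 850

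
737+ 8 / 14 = 5163 / 7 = 737.57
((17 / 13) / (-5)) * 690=-2346 / 13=-180.46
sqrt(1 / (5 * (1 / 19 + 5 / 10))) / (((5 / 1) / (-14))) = -2 * sqrt(3990) / 75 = -1.68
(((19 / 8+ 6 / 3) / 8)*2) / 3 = 35 / 96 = 0.36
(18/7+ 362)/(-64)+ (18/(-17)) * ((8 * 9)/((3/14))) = -344111/952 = -361.46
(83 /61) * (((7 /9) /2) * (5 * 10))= 14525 /549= 26.46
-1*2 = -2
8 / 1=8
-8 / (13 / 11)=-88 / 13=-6.77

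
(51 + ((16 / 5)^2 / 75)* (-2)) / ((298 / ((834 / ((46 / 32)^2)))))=68.70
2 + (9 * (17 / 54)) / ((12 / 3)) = 65 / 24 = 2.71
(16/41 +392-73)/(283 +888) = 13095/48011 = 0.27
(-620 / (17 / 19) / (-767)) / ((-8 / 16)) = -23560 / 13039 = -1.81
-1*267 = -267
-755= -755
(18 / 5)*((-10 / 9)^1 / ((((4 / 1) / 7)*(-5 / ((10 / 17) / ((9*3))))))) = 0.03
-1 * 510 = -510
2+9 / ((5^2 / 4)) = 86 / 25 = 3.44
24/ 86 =12/ 43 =0.28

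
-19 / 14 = -1.36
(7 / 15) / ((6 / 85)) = 119 / 18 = 6.61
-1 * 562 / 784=-0.72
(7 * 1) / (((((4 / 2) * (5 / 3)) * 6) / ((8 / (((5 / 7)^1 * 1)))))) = 98 / 25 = 3.92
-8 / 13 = -0.62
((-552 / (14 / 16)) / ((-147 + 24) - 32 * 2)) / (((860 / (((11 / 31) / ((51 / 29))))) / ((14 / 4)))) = 5336 / 1926185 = 0.00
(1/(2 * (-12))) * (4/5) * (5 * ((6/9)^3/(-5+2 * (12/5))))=20/81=0.25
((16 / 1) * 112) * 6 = 10752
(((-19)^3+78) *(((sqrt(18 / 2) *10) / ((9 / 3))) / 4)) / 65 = -6781 / 26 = -260.81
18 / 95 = 0.19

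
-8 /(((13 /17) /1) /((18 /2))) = -1224 /13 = -94.15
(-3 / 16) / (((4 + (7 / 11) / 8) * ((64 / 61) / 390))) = -392535 / 22976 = -17.08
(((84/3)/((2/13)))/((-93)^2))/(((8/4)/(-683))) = -62153/8649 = -7.19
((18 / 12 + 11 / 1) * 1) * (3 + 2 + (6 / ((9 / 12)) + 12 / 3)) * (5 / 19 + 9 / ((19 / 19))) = 37400 / 19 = 1968.42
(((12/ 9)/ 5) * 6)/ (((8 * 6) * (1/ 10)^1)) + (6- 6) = 1/ 3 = 0.33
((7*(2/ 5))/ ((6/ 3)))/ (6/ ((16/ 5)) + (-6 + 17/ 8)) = -7/ 10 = -0.70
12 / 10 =1.20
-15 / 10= -3 / 2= -1.50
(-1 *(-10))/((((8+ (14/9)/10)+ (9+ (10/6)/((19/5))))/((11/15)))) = 6270/15043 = 0.42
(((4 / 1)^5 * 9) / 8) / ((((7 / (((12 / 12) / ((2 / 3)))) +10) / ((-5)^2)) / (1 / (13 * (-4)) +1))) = 275400 / 143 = 1925.87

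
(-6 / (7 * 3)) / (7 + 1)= -1 / 28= -0.04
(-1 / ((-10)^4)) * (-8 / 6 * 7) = 7 / 7500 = 0.00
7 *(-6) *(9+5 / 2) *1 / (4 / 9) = -4347 / 4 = -1086.75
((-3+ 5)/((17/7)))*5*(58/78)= 2030/663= 3.06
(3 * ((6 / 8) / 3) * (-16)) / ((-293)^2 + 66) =-12 / 85915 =-0.00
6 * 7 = 42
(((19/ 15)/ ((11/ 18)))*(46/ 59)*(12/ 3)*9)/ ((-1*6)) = -9.70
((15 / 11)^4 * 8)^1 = 405000 / 14641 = 27.66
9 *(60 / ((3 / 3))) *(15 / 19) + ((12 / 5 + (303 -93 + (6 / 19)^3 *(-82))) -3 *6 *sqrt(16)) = 19346958 / 34295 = 564.13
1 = 1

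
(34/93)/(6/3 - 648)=-1/1767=-0.00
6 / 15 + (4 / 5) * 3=2.80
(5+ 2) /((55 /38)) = 266 /55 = 4.84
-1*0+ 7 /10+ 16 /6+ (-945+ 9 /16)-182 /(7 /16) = -325697 /240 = -1357.07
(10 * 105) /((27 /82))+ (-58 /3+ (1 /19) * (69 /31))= 16802435 /5301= 3169.67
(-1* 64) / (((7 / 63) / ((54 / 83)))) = -31104 / 83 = -374.75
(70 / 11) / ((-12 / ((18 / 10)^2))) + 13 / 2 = 263 / 55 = 4.78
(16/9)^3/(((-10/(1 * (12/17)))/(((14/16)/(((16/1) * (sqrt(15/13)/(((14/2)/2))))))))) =-1568 * sqrt(195)/309825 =-0.07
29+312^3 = 30371357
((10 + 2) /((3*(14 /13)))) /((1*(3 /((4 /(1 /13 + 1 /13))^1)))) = 676 /21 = 32.19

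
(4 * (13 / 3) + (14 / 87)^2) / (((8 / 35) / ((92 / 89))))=52885280 / 673641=78.51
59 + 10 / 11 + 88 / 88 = 670 / 11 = 60.91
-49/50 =-0.98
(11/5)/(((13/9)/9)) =891/65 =13.71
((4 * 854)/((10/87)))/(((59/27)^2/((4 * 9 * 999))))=3895853670576/17405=223835315.75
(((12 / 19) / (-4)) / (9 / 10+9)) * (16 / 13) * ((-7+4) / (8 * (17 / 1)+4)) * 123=984 / 19019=0.05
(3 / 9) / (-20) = -1 / 60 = -0.02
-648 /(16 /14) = -567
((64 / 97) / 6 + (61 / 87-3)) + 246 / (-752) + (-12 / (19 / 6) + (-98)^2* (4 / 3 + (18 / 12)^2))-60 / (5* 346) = 358870598661725 / 10429861368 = 34407.99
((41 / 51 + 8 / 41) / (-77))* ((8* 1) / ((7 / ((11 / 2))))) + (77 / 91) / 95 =-9192611 / 126536865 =-0.07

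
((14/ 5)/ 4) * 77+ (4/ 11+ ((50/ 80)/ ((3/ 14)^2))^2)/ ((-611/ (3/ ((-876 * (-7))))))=1199547276377/ 22255112880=53.90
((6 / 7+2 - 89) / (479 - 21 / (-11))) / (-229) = 6633 / 8479870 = 0.00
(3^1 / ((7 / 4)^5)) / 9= 1024 / 50421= 0.02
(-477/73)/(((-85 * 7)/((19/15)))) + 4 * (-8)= -31.99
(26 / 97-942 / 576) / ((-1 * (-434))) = -0.00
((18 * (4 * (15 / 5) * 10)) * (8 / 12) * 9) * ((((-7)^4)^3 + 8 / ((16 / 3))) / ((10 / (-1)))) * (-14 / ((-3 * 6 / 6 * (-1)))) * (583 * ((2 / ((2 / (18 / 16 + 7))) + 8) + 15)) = 1519029393329940030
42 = 42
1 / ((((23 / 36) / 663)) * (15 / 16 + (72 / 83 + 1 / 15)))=475450560 / 857509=554.46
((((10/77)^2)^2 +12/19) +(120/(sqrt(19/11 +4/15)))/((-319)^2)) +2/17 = 120 * sqrt(54285)/33479369 +8510265922/11354432243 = 0.75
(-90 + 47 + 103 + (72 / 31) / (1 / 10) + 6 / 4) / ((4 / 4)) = 5253 / 62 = 84.73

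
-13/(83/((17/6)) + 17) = -221/787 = -0.28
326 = 326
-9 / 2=-4.50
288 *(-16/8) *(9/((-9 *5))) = 576/5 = 115.20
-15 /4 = -3.75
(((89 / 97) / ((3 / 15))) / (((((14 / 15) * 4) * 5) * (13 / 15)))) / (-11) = -0.03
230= 230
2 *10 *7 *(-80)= -11200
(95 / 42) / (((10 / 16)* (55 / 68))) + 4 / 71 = 371548 / 82005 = 4.53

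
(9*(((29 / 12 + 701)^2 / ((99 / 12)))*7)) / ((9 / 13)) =6483793771 / 1188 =5457738.86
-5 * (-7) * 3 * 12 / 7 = 180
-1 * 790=-790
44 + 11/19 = 847/19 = 44.58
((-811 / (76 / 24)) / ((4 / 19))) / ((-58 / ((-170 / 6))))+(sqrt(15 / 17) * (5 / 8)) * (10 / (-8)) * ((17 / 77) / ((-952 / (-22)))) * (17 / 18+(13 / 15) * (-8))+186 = -47359 / 116+55 * sqrt(255) / 39168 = -408.24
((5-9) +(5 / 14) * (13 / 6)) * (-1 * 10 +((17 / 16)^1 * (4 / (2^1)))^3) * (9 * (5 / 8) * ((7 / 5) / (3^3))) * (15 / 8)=93495 / 131072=0.71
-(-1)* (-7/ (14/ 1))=-1/ 2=-0.50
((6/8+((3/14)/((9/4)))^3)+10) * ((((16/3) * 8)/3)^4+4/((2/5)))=53465946019915/121522842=439966.22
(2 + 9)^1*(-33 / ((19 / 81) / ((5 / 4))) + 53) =-102707 / 76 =-1351.41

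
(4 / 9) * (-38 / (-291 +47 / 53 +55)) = 0.07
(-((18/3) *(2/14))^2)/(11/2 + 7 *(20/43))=-1032/12299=-0.08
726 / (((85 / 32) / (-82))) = -1905024 / 85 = -22412.05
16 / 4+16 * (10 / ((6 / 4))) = 332 / 3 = 110.67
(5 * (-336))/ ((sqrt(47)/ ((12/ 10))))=-2016 * sqrt(47)/ 47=-294.06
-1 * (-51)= 51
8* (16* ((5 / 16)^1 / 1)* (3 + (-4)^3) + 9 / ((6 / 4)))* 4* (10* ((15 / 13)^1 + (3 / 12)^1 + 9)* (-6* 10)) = 59726400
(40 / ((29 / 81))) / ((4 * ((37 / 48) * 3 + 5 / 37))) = 53280 / 4669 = 11.41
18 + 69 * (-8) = -534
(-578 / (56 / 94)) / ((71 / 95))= -1290385 / 994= -1298.17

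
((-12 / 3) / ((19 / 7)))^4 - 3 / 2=838349 / 260642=3.22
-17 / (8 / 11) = -187 / 8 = -23.38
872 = 872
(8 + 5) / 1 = 13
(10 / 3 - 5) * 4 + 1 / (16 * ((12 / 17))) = -421 / 64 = -6.58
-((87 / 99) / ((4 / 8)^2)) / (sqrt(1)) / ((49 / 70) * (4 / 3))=-290 / 77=-3.77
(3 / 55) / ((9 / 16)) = 16 / 165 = 0.10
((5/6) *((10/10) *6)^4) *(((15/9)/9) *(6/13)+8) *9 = 1021680/13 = 78590.77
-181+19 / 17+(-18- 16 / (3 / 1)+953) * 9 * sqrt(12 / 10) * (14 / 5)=-3058 / 17+117138 * sqrt(30) / 25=25483.77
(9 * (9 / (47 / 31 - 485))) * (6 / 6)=-837 / 4996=-0.17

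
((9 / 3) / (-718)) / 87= -1 / 20822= -0.00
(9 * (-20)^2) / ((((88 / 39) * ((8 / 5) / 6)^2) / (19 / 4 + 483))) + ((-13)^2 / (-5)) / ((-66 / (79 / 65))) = 288900438307 / 26400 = 10943198.42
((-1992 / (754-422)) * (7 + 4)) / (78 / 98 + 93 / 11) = -5929 / 831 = -7.13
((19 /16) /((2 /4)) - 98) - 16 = -893 /8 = -111.62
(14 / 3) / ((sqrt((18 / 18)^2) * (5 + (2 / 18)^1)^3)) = 0.03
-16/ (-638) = 8/ 319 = 0.03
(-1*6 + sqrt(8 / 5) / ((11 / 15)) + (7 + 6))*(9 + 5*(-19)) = -602 - 516*sqrt(10) / 11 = -750.34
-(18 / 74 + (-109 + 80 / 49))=194216 / 1813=107.12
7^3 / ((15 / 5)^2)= 343 / 9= 38.11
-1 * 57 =-57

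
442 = 442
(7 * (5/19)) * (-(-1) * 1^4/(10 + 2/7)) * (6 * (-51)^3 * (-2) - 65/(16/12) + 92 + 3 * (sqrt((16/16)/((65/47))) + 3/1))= 49 * sqrt(3055)/5928 + 1560026965/5472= 285093.10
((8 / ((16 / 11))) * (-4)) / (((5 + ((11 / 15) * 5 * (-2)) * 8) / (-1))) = -0.41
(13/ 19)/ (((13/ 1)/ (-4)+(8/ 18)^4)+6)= 341172/ 1390705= 0.25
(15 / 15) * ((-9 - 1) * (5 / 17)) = -50 / 17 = -2.94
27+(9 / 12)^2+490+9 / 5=41549 / 80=519.36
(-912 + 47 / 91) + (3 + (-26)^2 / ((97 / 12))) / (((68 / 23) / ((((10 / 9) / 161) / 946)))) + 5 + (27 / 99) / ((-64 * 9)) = -12353341663657 / 13627758144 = -906.48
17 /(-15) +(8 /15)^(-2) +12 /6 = 4207 /960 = 4.38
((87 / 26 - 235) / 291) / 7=-6023 / 52962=-0.11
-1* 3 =-3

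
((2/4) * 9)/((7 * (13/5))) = 45/182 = 0.25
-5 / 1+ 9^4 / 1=6556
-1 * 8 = -8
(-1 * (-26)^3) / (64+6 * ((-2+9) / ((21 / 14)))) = 4394 / 23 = 191.04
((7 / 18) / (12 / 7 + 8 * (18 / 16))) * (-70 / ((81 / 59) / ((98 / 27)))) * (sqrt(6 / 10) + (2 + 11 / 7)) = -1416590 / 59049 - 1983226 * sqrt(15) / 1476225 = -29.19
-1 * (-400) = 400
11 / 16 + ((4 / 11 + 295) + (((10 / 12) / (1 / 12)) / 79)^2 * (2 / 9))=2926720945 / 9885744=296.05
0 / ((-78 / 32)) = 0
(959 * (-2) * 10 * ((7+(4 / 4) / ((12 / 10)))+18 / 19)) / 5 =-1919918 / 57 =-33682.77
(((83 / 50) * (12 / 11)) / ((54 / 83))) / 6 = 6889 / 14850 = 0.46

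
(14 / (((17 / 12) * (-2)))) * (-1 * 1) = 84 / 17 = 4.94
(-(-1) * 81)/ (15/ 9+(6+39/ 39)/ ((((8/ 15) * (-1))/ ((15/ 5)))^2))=15552/ 42845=0.36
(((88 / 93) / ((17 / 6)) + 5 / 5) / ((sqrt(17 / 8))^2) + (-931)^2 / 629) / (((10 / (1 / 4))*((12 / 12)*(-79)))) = -91398227 / 209497256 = -0.44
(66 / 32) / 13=33 / 208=0.16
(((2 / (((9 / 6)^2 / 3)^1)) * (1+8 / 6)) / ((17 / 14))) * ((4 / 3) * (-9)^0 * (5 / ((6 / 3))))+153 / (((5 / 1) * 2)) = 148627 / 4590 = 32.38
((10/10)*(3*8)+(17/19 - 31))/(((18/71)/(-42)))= 57652/57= 1011.44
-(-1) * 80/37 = 80/37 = 2.16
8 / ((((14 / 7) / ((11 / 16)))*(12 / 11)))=121 / 48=2.52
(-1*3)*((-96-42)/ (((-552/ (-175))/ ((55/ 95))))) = 5775/ 76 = 75.99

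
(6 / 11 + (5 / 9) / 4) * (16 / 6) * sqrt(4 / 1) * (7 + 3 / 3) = 8672 / 297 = 29.20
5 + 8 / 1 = 13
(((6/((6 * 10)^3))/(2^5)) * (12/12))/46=1/52992000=0.00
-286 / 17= -16.82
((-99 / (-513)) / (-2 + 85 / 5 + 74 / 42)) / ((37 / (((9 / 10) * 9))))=567 / 224960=0.00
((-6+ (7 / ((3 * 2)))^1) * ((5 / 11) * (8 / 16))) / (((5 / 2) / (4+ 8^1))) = -58 / 11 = -5.27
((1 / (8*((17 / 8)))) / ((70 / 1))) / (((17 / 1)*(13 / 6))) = 3 / 131495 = 0.00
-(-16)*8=128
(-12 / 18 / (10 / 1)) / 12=-1 / 180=-0.01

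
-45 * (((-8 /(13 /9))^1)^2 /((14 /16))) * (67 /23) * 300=-37511424000 /27209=-1378640.30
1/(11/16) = 1.45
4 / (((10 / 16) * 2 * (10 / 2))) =16 / 25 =0.64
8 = 8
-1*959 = -959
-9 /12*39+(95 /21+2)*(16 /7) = -8431 /588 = -14.34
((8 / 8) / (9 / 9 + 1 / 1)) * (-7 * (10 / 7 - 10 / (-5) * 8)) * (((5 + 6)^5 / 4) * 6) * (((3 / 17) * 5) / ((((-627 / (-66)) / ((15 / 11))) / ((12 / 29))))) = -7234118100 / 9367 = -772298.29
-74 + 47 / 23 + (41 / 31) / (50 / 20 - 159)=-16060351 / 223169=-71.96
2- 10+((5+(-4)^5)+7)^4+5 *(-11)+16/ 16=1048870932674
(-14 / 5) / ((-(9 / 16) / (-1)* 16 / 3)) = -0.93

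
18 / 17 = 1.06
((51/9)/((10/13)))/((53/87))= 6409/530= 12.09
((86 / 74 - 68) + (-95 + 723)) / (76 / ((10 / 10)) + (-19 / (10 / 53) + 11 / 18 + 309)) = 934335 / 474377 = 1.97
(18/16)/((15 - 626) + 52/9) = -81/43576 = -0.00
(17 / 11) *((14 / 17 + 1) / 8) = 31 / 88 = 0.35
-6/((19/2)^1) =-12/19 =-0.63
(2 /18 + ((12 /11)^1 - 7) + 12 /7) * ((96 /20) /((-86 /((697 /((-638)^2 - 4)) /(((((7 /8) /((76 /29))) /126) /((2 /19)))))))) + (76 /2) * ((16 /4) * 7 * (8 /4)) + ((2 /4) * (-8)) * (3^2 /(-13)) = 704832598026 /330785455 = 2130.78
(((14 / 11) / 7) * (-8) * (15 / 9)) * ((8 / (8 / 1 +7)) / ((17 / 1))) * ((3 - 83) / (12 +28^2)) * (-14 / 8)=-4480 / 334917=-0.01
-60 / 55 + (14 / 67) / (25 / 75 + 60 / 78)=-28566 / 31691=-0.90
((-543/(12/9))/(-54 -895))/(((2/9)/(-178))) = -1304829/3796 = -343.74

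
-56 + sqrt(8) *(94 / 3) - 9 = -65 + 188 *sqrt(2) / 3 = 23.62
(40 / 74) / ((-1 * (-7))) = 0.08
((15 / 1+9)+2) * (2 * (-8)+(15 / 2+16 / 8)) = -169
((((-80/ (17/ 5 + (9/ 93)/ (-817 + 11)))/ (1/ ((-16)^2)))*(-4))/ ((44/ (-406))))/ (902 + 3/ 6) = -415511183360/ 1686670337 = -246.35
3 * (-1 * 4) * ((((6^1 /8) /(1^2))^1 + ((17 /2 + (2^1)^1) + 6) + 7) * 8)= -2328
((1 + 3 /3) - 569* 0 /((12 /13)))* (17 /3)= 34 /3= 11.33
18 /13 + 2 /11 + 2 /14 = 1.71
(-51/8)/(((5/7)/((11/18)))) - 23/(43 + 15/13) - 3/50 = -2078479/344400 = -6.04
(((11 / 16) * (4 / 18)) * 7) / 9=77 / 648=0.12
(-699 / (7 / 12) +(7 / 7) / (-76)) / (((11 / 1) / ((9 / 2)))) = -5737455 / 11704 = -490.21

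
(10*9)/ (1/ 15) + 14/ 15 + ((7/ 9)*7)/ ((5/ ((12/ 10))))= 33806/ 25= 1352.24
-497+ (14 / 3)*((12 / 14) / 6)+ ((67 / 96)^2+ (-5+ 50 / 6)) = -4538999 / 9216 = -492.51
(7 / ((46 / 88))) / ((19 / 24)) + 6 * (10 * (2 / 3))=24872 / 437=56.92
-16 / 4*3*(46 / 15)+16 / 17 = -3048 / 85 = -35.86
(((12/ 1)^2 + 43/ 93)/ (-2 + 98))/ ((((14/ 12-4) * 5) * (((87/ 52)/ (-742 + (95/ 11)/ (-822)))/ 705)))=55074864640315/ 1658266632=33212.31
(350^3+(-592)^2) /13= 43225464 /13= 3325035.69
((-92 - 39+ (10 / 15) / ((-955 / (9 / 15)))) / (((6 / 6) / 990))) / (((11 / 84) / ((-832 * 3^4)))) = 63739139563008 / 955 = 66742554516.24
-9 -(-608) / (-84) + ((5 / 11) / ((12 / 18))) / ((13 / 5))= -15.98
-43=-43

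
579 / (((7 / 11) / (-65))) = -413985 / 7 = -59140.71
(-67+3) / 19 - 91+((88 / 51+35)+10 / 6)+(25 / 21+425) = 2511163 / 6783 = 370.21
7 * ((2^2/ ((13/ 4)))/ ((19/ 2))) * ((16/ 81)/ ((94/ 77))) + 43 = 40572131/ 940329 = 43.15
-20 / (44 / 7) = -35 / 11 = -3.18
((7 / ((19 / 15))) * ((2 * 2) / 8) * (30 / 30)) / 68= 105 / 2584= 0.04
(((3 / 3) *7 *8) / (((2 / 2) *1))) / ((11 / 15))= 840 / 11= 76.36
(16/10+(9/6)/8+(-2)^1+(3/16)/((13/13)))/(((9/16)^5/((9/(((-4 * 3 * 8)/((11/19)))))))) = 45056/1869885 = 0.02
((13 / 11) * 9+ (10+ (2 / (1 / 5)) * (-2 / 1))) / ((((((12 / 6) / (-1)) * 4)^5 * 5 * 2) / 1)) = -0.00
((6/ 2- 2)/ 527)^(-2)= 277729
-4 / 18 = -2 / 9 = -0.22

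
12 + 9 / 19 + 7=370 / 19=19.47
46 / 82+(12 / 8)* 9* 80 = 44303 / 41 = 1080.56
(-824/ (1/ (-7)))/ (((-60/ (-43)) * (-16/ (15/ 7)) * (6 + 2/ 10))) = -22145/ 248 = -89.29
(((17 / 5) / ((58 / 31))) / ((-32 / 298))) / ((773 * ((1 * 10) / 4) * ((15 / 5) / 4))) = -78523 / 6725100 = -0.01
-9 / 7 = -1.29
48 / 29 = 1.66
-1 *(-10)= 10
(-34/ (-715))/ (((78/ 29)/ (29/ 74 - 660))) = -11.66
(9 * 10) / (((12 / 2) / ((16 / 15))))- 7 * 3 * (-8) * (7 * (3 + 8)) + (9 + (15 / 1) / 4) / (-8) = 414413 / 32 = 12950.41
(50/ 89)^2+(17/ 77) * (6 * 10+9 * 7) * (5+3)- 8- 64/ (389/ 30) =48549247988/ 237257713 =204.63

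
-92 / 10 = -46 / 5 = -9.20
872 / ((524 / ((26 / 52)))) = 109 / 131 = 0.83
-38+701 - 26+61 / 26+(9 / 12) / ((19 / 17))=632337 / 988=640.02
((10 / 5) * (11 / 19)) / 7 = 0.17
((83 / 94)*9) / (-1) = -747 / 94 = -7.95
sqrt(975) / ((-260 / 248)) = -62 * sqrt(39) / 13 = -29.78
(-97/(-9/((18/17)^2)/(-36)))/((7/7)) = -125712/289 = -434.99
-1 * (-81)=81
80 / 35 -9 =-6.71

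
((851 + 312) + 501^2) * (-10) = -2521640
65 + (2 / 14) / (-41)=18654 / 287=65.00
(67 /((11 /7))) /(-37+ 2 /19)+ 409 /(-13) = -3269642 /100243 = -32.62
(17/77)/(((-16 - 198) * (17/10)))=-5/8239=-0.00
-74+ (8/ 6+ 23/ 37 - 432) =-55949/ 111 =-504.05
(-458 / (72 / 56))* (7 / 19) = -22442 / 171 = -131.24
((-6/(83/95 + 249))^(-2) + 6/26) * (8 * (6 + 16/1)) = 322360679168/1055925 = 305287.48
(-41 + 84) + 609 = 652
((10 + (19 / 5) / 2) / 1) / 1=119 / 10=11.90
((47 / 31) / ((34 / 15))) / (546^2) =235 / 104738088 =0.00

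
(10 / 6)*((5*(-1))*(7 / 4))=-175 / 12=-14.58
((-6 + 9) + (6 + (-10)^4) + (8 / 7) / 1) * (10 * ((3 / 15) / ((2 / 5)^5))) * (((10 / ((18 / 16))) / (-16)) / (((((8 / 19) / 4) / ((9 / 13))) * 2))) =-20802328125 / 5824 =-3571828.32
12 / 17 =0.71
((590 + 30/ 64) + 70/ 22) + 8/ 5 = 1047641/ 1760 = 595.25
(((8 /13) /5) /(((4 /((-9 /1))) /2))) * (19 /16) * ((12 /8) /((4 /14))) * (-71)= 254961 /1040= 245.15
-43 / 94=-0.46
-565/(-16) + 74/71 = 41299/1136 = 36.35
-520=-520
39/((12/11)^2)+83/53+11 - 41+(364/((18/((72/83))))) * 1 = 21.88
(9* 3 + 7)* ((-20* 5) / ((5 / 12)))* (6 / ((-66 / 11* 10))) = 816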